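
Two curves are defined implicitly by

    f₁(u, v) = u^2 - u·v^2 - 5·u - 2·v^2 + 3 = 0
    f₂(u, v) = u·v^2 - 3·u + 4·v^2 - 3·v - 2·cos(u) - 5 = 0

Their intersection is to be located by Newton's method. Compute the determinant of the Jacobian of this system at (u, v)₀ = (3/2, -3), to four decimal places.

228.1052

J = [[2·u - v^2 - 5, -2·u·v - 4·v], [v^2 + 2·sin(u) - 3, 2·u·v + 8·v - 3]].
At the point, J = [[-11.0000, 21.0000], [7.994990, -36.0000]].
det J = 228.1052.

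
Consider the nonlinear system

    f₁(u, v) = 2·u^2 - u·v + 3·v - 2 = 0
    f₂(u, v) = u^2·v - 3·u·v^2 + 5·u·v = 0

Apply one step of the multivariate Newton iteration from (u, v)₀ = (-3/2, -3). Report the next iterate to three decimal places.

(-1.914, -0.832)

At (-3/2, -3): F = (-11.000, 56.250).
Jacobian J = [[4·u - v, -u + 3], [2·u·v - 3·v^2 + 5·v, u^2 - 6·u·v + 5·u]].
At the point, J = [[-3.000, 4.500], [-33.000, -32.250]] (det J = 245.250).
Solving J·Δ = −F gives Δ = (-0.414, 2.168).
Then the next iterate is (u, v)₁ = (-1.914, -0.832).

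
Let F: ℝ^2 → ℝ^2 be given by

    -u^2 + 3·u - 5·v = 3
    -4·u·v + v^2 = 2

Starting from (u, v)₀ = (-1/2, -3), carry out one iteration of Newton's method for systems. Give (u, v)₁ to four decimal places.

(0.3182, -0.2955)

At (-1/2, -3): F = (10.2500, 1.0000).
Jacobian J = [[-2·u + 3, -5], [-4·v, -4·u + 2·v]].
At the point, J = [[4.0000, -5.0000], [12.0000, -4.0000]] (det J = 44.0000).
Solving J·Δ = −F gives Δ = (0.8182, 2.7045).
Then the next iterate is (u, v)₁ = (0.3182, -0.2955).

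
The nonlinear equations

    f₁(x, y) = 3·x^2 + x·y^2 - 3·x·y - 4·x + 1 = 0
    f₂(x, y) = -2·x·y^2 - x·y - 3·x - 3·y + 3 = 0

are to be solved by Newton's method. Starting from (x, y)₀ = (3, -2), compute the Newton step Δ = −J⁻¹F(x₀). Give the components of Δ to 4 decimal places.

(-1.8519, 0.0741)

At (3, -2): F = (46.0000, -18.0000).
Jacobian J = [[6·x + y^2 - 3·y - 4, 2·x·y - 3·x], [-2·y^2 - y - 3, -4·x·y - x - 3]].
At the point, J = [[24.0000, -21.0000], [-9.0000, 18.0000]] (det J = 243.0000).
Solving J·Δ = −F gives Δ = (-1.8519, 0.0741).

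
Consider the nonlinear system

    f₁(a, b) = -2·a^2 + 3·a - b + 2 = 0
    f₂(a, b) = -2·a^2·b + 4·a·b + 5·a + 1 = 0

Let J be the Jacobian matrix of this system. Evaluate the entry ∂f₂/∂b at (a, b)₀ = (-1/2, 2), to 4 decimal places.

-2.5000

∂f₂/∂b = -2·a^2 + 4·a.
At (-1/2, 2) this is -2.5000.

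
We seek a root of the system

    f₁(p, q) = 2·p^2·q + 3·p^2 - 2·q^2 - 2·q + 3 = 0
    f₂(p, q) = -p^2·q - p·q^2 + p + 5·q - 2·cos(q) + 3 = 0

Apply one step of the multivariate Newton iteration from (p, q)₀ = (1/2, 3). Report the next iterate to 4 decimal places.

At (1/2, 3): F = (-18.7500, 15.229985).
Jacobian J = [[4·p·q + 6·p, 2·p^2 - 4·q - 2], [-2·p·q - q^2 + 1, -p^2 - 2·p·q + 2·sin(q) + 5]].
At the point, J = [[9.0000, -13.5000], [-11.0000, 2.032240]] (det J = -130.209840).
Solving J·Δ = −F gives Δ = (1.2864, -0.5313).
Then the next iterate is (p, q)₁ = (1.7864, 2.4687).

(1.7864, 2.4687)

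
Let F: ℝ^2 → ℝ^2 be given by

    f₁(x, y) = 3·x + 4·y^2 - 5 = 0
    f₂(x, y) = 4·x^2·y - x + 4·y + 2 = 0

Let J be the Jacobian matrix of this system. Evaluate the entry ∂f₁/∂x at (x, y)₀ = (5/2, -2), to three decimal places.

3.000

∂f₁/∂x = 3.
At (5/2, -2) this is 3.000.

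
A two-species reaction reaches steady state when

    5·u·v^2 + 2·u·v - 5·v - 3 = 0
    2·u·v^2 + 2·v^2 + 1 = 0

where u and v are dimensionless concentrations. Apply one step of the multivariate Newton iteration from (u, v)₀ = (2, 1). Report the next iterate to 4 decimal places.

At (2, 1): F = (6.0000, 7.0000).
Jacobian J = [[5·v^2 + 2·v, 10·u·v + 2·u - 5], [2·v^2, 4·u·v + 4·v]].
At the point, J = [[7.0000, 19.0000], [2.0000, 12.0000]] (det J = 46.0000).
Solving J·Δ = −F gives Δ = (1.3261, -0.8043).
Then the next iterate is (u, v)₁ = (3.3261, 0.1957).

(3.3261, 0.1957)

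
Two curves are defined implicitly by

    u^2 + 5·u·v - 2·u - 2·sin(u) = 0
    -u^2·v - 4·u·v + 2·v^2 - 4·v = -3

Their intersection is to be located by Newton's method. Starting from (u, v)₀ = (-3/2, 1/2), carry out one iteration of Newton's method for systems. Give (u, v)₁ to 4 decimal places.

At (-3/2, 1/2): F = (3.494990, 3.3750).
Jacobian J = [[2·u + 5·v - 2·cos(u) - 2, 5·u], [-2·u·v - 4·v, -u^2 - 4·u + 4·v - 4]].
At the point, J = [[-2.641474, -7.5000], [-0.5000, 1.7500]] (det J = -8.372580).
Solving J·Δ = −F gives Δ = (3.7538, -0.8561).
Then the next iterate is (u, v)₁ = (2.2538, -0.3561).

(2.2538, -0.3561)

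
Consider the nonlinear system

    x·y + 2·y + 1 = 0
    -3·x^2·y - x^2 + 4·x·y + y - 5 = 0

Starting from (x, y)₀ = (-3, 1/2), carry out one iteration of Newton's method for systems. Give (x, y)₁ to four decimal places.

At (-3, 1/2): F = (0.5000, -33.0000).
Jacobian J = [[y, x + 2], [-6·x·y - 2·x + 4·y, -3·x^2 + 4·x + 1]].
At the point, J = [[0.5000, -1.0000], [17.0000, -38.0000]] (det J = -2.0000).
Solving J·Δ = −F gives Δ = (-26.0000, -12.5000).
Then the next iterate is (x, y)₁ = (-29.0000, -12.0000).

(-29.0000, -12.0000)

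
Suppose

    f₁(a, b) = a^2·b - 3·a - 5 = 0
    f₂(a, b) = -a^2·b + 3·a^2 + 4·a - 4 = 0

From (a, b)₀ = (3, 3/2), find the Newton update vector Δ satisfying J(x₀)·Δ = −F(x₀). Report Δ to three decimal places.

At (3, 3/2): F = (-0.500, 21.500).
Jacobian J = [[2·a·b - 3, a^2], [-2·a·b + 6·a + 4, -a^2]].
At the point, J = [[6.000, 9.000], [13.000, -9.000]] (det J = -171.000).
Solving J·Δ = −F gives Δ = (-1.105, 0.792).

(-1.105, 0.792)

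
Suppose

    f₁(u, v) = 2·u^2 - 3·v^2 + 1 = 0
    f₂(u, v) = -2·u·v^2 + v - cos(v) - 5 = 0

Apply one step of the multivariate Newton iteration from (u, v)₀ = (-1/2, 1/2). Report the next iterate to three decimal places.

(-2.594, 2.146)

At (-1/2, 1/2): F = (0.750, -5.12758).
Jacobian J = [[4·u, -6·v], [-2·v^2, -4·u·v + sin(v) + 1]].
At the point, J = [[-2.000, -3.000], [-0.500, 2.47943]] (det J = -6.45885).
Solving J·Δ = −F gives Δ = (-2.094, 1.646).
Then the next iterate is (u, v)₁ = (-2.594, 2.146).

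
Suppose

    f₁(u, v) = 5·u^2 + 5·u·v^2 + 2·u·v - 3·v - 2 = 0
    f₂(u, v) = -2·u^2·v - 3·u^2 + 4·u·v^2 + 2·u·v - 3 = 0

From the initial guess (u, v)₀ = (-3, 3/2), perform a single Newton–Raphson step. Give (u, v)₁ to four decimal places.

(-1.6522, 1.0282)

At (-3, 3/2): F = (-4.2500, -93.0000).
Jacobian J = [[10·u + 5·v^2 + 2·v, 10·u·v + 2·u - 3], [-4·u·v - 6·u + 4·v^2 + 2·v, -2·u^2 + 8·u·v + 2·u]].
At the point, J = [[-15.7500, -54.0000], [48.0000, -60.0000]] (det J = 3537.0000).
Solving J·Δ = −F gives Δ = (1.3478, -0.4718).
Then the next iterate is (u, v)₁ = (-1.6522, 1.0282).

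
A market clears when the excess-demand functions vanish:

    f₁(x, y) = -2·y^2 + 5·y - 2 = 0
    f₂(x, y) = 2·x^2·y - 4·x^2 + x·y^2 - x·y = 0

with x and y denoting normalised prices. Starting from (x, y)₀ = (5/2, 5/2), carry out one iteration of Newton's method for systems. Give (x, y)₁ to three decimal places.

(1.743, 2.100)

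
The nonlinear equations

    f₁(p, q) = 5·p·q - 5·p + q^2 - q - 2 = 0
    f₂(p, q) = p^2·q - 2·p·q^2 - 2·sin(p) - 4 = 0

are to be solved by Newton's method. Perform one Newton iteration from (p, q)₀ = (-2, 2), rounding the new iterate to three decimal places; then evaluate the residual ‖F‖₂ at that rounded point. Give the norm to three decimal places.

At (-2, 2): F = (-10.000, 21.81859).
Jacobian J = [[5·q - 5, 5·p + 2·q - 1], [2·p·q - 2·q^2 - 2·cos(p), p^2 - 4·p·q]].
At the point, J = [[5.000, -7.000], [-15.16771, 20.000]] (det J = -6.17394).
Solving J·Δ = −F gives Δ = (-7.656, -6.897).
Then the next iterate is (p, q)₁ = (-9.656, -4.897).
Re-evaluating at (-9.656, -4.897): F = (311.58477, 2.06706), so ‖F‖₂ = 311.592.

311.592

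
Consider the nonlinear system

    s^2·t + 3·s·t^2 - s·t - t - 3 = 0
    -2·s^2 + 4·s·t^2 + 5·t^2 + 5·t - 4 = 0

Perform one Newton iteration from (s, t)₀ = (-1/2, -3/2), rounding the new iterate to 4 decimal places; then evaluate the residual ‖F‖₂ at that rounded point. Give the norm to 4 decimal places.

At (-1/2, -3/2): F = (-6.0000, -5.2500).
Jacobian J = [[2·s·t + 3·t^2 - t, s^2 + 6·s·t - s - 1], [-4·s + 4·t^2, 8·s·t + 10·t + 5]].
At the point, J = [[9.7500, 4.2500], [11.0000, -4.0000]] (det J = -85.7500).
Solving J·Δ = −F gives Δ = (0.5401, 0.1727).
Then the next iterate is (s, t)₁ = (0.0401, -1.3273).
Re-evaluating at (0.0401, -1.3273): F = (-1.409674, -1.548509), so ‖F‖₂ = 2.0941.

2.0941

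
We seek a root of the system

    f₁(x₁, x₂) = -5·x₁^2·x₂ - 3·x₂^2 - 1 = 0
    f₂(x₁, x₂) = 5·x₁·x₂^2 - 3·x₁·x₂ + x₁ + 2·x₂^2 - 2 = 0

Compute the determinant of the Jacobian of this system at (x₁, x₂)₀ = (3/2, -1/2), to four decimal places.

J = [[-10·x₁·x₂, -5·x₁^2 - 6·x₂], [5·x₂^2 - 3·x₂ + 1, 10·x₁·x₂ - 3·x₁ + 4·x₂]].
At the point, J = [[7.5000, -8.2500], [3.7500, -14.0000]].
det J = -74.0625.

-74.0625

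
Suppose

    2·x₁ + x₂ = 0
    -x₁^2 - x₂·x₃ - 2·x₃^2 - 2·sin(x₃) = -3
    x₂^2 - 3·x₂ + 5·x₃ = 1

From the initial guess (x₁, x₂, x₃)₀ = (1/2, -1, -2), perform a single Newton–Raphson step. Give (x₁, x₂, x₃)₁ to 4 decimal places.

At (1/2, -1, -2): F = (0.0000, -5.431405, -7.0000).
Jacobian J = [[2, 1, 0], [-2·x₁, -x₃, -x₂ - 4·x₃ - 2·cos(x₃)], [0, 2·x₂ - 3, 5]].
At the point, J = [[2.0000, 1.0000, 0.0000], [-1.0000, 2.0000, 9.832294], [0.0000, -5.0000, 5.0000]] (det J = 123.322937).
Solving J·Δ = −F gives Δ = (0.3379, -0.6758, 0.7242).
Then the next iterate is (x₁, x₂, x₃)₁ = (0.8379, -1.6758, -1.2758).

(0.8379, -1.6758, -1.2758)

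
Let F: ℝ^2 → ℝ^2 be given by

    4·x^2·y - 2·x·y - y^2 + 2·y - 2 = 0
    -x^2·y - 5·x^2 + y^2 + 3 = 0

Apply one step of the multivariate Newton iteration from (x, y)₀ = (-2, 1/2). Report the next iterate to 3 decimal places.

(-1.155, 0.445)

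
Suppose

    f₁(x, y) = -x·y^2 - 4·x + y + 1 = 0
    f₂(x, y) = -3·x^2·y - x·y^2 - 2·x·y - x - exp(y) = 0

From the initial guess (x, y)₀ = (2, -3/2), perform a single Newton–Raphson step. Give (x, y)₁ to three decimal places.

(2.198, 0.534)

At (2, -3/2): F = (-13.000, 17.27687).
Jacobian J = [[-y^2 - 4, -2·x·y + 1], [-6·x·y - y^2 - 2·y - 1, -3·x^2 - 2·x·y - 2·x - exp(y)]].
At the point, J = [[-6.250, 7.000], [17.750, -10.22313]] (det J = -60.35544).
Solving J·Δ = −F gives Δ = (0.198, 2.034).
Then the next iterate is (x, y)₁ = (2.198, 0.534).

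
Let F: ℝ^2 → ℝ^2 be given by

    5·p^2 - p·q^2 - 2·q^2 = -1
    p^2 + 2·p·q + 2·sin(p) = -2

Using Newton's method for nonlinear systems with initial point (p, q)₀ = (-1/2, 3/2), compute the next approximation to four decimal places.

At (-1/2, 3/2): F = (-1.1250, -0.208851).
Jacobian J = [[10·p - q^2, -2·p·q - 4·q], [2·p + 2·q + 2·cos(p), 2·p]].
At the point, J = [[-7.2500, -4.5000], [3.755165, -1.0000]] (det J = 24.148243).
Solving J·Δ = −F gives Δ = (-0.0077, -0.2376).
Then the next iterate is (p, q)₁ = (-0.5077, 1.2624).

(-0.5077, 1.2624)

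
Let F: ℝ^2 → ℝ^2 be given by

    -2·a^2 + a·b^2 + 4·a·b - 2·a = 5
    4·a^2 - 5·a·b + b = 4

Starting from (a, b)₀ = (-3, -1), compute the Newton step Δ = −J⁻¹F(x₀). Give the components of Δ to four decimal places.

(-16.0000, -20.0000)

At (-3, -1): F = (-8.0000, 16.0000).
Jacobian J = [[-4·a + b^2 + 4·b - 2, 2·a·b + 4·a], [8·a - 5·b, -5·a + 1]].
At the point, J = [[7.0000, -6.0000], [-19.0000, 16.0000]] (det J = -2.0000).
Solving J·Δ = −F gives Δ = (-16.0000, -20.0000).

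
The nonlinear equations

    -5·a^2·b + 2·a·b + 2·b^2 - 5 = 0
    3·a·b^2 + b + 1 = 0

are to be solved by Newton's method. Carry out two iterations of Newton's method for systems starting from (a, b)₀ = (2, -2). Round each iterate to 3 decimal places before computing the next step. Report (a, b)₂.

(1.541, -0.581)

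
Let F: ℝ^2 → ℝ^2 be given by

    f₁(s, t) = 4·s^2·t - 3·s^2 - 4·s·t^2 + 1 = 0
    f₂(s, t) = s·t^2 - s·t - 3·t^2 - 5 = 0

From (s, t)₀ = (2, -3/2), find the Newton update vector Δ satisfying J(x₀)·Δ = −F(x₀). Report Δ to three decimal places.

(0.600, 2.000)

At (2, -3/2): F = (-53.000, -4.250).
Jacobian J = [[8·s·t - 6·s - 4·t^2, 4·s^2 - 8·s·t], [t^2 - t, 2·s·t - s - 6·t]].
At the point, J = [[-45.000, 40.000], [3.750, 1.000]] (det J = -195.000).
Solving J·Δ = −F gives Δ = (0.600, 2.000).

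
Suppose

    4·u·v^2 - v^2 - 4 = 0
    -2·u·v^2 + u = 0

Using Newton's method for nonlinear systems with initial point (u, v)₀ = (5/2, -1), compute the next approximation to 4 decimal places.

At (5/2, -1): F = (5.0000, -2.5000).
Jacobian J = [[4·v^2, 8·u·v - 2·v], [-2·v^2 + 1, -4·u·v]].
At the point, J = [[4.0000, -18.0000], [-1.0000, 10.0000]] (det J = 22.0000).
Solving J·Δ = −F gives Δ = (-0.2273, 0.2273).
Then the next iterate is (u, v)₁ = (2.2727, -0.7727).

(2.2727, -0.7727)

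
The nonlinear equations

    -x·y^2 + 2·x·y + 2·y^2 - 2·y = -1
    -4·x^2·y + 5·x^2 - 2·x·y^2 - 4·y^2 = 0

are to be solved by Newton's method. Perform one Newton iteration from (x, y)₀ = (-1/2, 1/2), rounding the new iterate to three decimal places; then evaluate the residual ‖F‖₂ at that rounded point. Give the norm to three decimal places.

At (-1/2, 1/2): F = (0.125, 0.000).
Jacobian J = [[-y^2 + 2·y, -2·x·y + 2·x + 4·y - 2], [-8·x·y + 10·x - 2·y^2, -4·x^2 - 4·x·y - 8·y]].
At the point, J = [[0.750, -0.500], [-3.500, -4.000]] (det J = -4.750).
Solving J·Δ = −F gives Δ = (-0.105, 0.092).
Then the next iterate is (x, y)₁ = (-0.605, 0.592).
Re-evaluating at (-0.605, 0.592): F = (0.01264, -0.01442), so ‖F‖₂ = 0.019.

0.019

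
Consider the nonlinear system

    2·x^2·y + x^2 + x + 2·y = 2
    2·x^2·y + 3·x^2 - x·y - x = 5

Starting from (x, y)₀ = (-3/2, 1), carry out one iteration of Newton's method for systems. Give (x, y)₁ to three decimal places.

(-1.042, 0.756)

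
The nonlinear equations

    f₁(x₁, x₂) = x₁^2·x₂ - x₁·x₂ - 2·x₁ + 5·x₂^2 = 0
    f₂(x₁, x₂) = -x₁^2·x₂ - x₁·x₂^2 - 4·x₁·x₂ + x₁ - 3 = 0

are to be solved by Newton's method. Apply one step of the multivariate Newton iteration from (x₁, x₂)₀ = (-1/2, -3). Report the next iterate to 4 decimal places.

(6.8814, -0.4948)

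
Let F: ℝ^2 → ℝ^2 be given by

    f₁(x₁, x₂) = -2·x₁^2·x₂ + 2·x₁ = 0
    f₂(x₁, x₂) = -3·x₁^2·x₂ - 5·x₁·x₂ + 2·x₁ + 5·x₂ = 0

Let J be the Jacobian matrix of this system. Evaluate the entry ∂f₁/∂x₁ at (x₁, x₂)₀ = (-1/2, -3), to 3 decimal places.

-4.000

∂f₁/∂x₁ = -4·x₁·x₂ + 2.
At (-1/2, -3) this is -4.000.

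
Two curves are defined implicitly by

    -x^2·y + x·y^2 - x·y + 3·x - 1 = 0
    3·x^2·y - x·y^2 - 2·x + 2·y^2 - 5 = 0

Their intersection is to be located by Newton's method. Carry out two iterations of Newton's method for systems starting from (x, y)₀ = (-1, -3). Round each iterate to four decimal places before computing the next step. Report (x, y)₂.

At (-1, -3): F = (-13.0000, 15.0000).
Jacobian J = [[-2·x·y + y^2 - y + 3, -x^2 + 2·x·y - x], [6·x·y - y^2 - 2, 3·x^2 - 2·x·y + 4·y]].
At the point, J = [[9.0000, 6.0000], [7.0000, -15.0000]] (det J = -177.0000).
Solving J·Δ = −F gives Δ = (0.5932, 1.2768).
Then the next iterate is (x, y)₁ = (-0.4068, -1.7232).
Round to (-0.4068, -1.7232) and repeat: F = (-3.844191, 2.104898), J = [[6.290623, 1.643309], [-0.763432, -7.798337]].
Δ = (0.5548, 0.2156), so (x, y)₂ = (0.1480, -1.5076).

(0.1480, -1.5076)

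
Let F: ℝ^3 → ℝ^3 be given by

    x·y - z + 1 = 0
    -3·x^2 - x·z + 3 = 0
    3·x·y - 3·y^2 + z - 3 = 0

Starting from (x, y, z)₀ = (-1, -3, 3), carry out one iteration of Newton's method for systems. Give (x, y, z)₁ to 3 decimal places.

At (-1, -3, 3): F = (1.000, 3.000, -18.000).
Jacobian J = [[y, x, -1], [-6·x - z, 0, -x], [3·y, 3·x - 6·y, 1]].
At the point, J = [[-3.000, -1.000, -1.000], [3.000, 0.000, 1.000], [-9.000, 15.000, 1.000]] (det J = 12.000).
Solving J·Δ = −F gives Δ = (3.250, 4.000, -12.750).
Then the next iterate is (x, y, z)₁ = (2.250, 1.000, -9.750).

(2.250, 1.000, -9.750)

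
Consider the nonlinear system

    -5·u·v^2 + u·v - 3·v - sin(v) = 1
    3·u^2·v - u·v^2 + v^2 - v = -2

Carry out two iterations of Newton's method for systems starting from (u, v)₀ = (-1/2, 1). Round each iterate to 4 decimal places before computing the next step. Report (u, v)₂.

(-1.5531, -1.3561)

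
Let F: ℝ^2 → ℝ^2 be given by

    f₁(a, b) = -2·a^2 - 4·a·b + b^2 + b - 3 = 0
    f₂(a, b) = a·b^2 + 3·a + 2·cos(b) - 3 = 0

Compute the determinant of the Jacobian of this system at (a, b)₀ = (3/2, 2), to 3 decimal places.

-51.540

J = [[-4·a - 4·b, -4·a + 2·b + 1], [b^2 + 3, 2·a·b - 2·sin(b)]].
At the point, J = [[-14.000, -1.000], [7.000, 4.18141]].
det J = -51.540.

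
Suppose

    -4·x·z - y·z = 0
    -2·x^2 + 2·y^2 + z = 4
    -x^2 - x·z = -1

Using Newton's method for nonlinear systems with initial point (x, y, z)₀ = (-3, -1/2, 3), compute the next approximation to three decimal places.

At (-3, -1/2, 3): F = (37.500, -18.500, 1.000).
Jacobian J = [[-4·z, -z, -4·x - y], [-4·x, 4·y, 1], [-2·x - z, 0, -x]].
At the point, J = [[-12.000, -3.000, 12.500], [12.000, -2.000, 1.000], [3.000, 0.000, 3.000]] (det J = 246.000).
Solving J·Δ = −F gives Δ = (1.502, -1.155, -1.835).
Then the next iterate is (x, y, z)₁ = (-1.498, -1.655, 1.165).

(-1.498, -1.655, 1.165)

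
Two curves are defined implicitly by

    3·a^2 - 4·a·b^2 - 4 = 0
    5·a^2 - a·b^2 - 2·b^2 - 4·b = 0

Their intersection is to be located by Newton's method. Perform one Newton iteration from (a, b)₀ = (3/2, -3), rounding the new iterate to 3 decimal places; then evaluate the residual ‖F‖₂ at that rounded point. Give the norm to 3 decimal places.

15.593

At (3/2, -3): F = (-51.250, -8.250).
Jacobian J = [[6·a - 4·b^2, -8·a·b], [10·a - b^2, -2·a·b - 4·b - 4]].
At the point, J = [[-27.000, 36.000], [6.000, 17.000]] (det J = -675.000).
Solving J·Δ = −F gives Δ = (-0.851, 0.786).
Then the next iterate is (a, b)₁ = (0.649, -2.214).
Re-evaluating at (0.649, -2.214): F = (-15.46146, -2.02285), so ‖F‖₂ = 15.593.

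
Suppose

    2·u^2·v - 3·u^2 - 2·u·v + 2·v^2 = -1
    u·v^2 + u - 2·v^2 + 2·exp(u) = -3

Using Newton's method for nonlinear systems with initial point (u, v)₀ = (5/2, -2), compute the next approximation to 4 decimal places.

(1.6467, 1.4041)

At (5/2, -2): F = (-24.7500, 31.864988).
Jacobian J = [[4·u·v - 6·u - 2·v, 2·u^2 - 2·u + 4·v], [v^2 + 2·exp(u) + 1, 2·u·v - 4·v]].
At the point, J = [[-31.0000, -0.5000], [29.364988, -2.0000]] (det J = 76.682494).
Solving J·Δ = −F gives Δ = (-0.8533, 3.4041).
Then the next iterate is (u, v)₁ = (1.6467, 1.4041).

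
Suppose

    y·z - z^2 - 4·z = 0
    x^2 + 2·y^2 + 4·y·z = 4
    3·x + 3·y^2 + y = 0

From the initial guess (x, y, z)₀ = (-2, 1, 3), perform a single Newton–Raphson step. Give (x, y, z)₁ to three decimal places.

(-1.042, 0.875, 0.958)

At (-2, 1, 3): F = (-18.000, 14.000, -2.000).
Jacobian J = [[0, z, y - 2·z - 4], [2·x, 4·y + 4·z, 4·y], [3, 6·y + 1, 0]].
At the point, J = [[0.000, 3.000, -9.000], [-4.000, 16.000, 4.000], [3.000, 7.000, 0.000]] (det J = 720.000).
Solving J·Δ = −F gives Δ = (0.958, -0.125, -2.042).
Then the next iterate is (x, y, z)₁ = (-1.042, 0.875, 0.958).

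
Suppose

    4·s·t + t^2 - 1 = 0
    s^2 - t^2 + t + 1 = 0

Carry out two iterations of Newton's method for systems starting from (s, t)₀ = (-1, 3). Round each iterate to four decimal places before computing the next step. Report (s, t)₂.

At (-1, 3): F = (-4.0000, -4.0000).
Jacobian J = [[4·t, 4·s + 2·t], [2·s, -2·t + 1]].
At the point, J = [[12.0000, 2.0000], [-2.0000, -5.0000]] (det J = -56.0000).
Solving J·Δ = −F gives Δ = (0.5000, -1.0000).
Then the next iterate is (s, t)₁ = (-0.5000, 2.0000).
Round to (-0.5000, 2.0000) and repeat: F = (-1.0000, -0.7500), J = [[8.0000, 2.0000], [-1.0000, -3.0000]].
Δ = (0.2045, -0.3182), so (s, t)₂ = (-0.2955, 1.6818).

(-0.2955, 1.6818)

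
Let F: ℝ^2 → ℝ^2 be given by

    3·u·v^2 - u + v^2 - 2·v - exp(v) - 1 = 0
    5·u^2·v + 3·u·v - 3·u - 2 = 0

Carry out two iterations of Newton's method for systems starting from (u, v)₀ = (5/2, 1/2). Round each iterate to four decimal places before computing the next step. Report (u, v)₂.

(-0.6929, 0.2498)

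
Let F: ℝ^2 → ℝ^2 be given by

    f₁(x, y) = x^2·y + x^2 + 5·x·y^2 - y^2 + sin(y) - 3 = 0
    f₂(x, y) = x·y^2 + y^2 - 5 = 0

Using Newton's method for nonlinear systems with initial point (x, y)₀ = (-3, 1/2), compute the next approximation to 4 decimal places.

(-0.2031, -1.9004)

At (-3, 1/2): F = (6.979426, -5.5000).
Jacobian J = [[2·x·y + 2·x + 5·y^2, x^2 + 10·x·y - 2·y + cos(y)], [y^2, 2·x·y + 2·y]].
At the point, J = [[-7.7500, -6.122417], [0.2500, -2.0000]] (det J = 17.030604).
Solving J·Δ = −F gives Δ = (2.7969, -2.4004).
Then the next iterate is (x, y)₁ = (-0.2031, -1.9004).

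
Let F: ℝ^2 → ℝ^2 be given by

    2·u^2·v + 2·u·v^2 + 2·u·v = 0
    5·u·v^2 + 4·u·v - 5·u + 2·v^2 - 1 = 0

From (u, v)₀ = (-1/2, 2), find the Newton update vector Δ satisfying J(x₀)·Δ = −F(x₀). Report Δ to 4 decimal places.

At (-1/2, 2): F = (-5.0000, -4.5000).
Jacobian J = [[4·u·v + 2·v^2 + 2·v, 2·u^2 + 4·u·v + 2·u], [5·v^2 + 4·v - 5, 10·u·v + 4·u + 4·v]].
At the point, J = [[8.0000, -4.5000], [23.0000, -4.0000]] (det J = 71.5000).
Solving J·Δ = −F gives Δ = (0.0035, -1.1049).

(0.0035, -1.1049)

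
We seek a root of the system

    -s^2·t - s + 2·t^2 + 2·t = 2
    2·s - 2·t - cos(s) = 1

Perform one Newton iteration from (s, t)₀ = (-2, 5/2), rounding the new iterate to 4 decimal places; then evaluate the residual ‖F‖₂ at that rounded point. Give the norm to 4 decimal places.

At (-2, 5/2): F = (7.5000, -9.583853).
Jacobian J = [[-2·s·t - 1, -s^2 + 4·t + 2], [sin(s) + 2, -2]].
At the point, J = [[9.0000, 8.0000], [1.090703, -2.0000]] (det J = -26.725621).
Solving J·Δ = −F gives Δ = (2.3076, -3.5335).
Then the next iterate is (s, t)₁ = (0.3076, -1.0335).
Re-evaluating at (0.3076, -1.0335): F = (-2.140568, 0.729137), so ‖F‖₂ = 2.2613.

2.2613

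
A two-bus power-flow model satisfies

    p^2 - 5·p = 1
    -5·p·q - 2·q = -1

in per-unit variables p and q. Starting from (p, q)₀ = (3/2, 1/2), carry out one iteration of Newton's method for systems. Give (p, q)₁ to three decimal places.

(-1.625, 0.928)

At (3/2, 1/2): F = (-6.250, -3.750).
Jacobian J = [[2·p - 5, 0], [-5·q, -5·p - 2]].
At the point, J = [[-2.000, 0.000], [-2.500, -9.500]] (det J = 19.000).
Solving J·Δ = −F gives Δ = (-3.125, 0.428).
Then the next iterate is (p, q)₁ = (-1.625, 0.928).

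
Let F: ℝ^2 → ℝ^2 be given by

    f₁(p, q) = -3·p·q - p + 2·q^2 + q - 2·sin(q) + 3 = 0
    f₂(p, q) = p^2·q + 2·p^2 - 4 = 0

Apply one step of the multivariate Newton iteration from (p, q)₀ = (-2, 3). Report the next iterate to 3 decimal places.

At (-2, 3): F = (43.71776, 16.000).
Jacobian J = [[-3·q - 1, -3·p + 4·q - 2·cos(q) + 1], [2·p·q + 4·p, p^2]].
At the point, J = [[-10.000, 20.97998], [-20.000, 4.000]] (det J = 379.59970).
Solving J·Δ = −F gives Δ = (0.424, -1.882).
Then the next iterate is (p, q)₁ = (-1.576, 1.118).

(-1.576, 1.118)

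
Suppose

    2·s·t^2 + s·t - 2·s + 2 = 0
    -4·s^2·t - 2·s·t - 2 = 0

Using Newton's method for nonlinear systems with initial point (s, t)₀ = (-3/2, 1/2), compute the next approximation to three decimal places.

(0.026, 0.939)

At (-3/2, 1/2): F = (3.500, -5.000).
Jacobian J = [[2·t^2 + t - 2, 4·s·t + s], [-8·s·t - 2·t, -4·s^2 - 2·s]].
At the point, J = [[-1.000, -4.500], [5.000, -6.000]] (det J = 28.500).
Solving J·Δ = −F gives Δ = (1.526, 0.439).
Then the next iterate is (s, t)₁ = (0.026, 0.939).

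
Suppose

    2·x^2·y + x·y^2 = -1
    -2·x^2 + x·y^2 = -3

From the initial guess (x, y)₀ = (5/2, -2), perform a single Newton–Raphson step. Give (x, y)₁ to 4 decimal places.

(1.7071, -1.4743)

At (5/2, -2): F = (-14.0000, 0.5000).
Jacobian J = [[4·x·y + y^2, 2·x^2 + 2·x·y], [-4·x + y^2, 2·x·y]].
At the point, J = [[-16.0000, 2.5000], [-6.0000, -10.0000]] (det J = 175.0000).
Solving J·Δ = −F gives Δ = (-0.7929, 0.5257).
Then the next iterate is (x, y)₁ = (1.7071, -1.4743).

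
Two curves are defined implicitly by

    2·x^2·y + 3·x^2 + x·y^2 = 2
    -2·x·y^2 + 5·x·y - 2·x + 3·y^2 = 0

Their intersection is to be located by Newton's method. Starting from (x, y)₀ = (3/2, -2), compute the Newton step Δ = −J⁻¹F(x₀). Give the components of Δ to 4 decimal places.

(-0.6167, 0.7556)

At (3/2, -2): F = (1.7500, -18.0000).
Jacobian J = [[4·x·y + 6·x + y^2, 2·x^2 + 2·x·y], [-2·y^2 + 5·y - 2, -4·x·y + 5·x + 6·y]].
At the point, J = [[1.0000, -1.5000], [-20.0000, 7.5000]] (det J = -22.5000).
Solving J·Δ = −F gives Δ = (-0.6167, 0.7556).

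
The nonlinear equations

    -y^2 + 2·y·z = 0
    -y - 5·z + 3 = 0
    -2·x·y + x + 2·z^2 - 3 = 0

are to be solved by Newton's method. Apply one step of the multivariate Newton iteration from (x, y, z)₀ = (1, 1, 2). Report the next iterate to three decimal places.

(-8.250, 1.125, 0.375)

At (1, 1, 2): F = (3.000, -8.000, 4.000).
Jacobian J = [[0, -2·y + 2·z, 2·y], [0, -1, -5], [-2·y + 1, -2·x, 4·z]].
At the point, J = [[0.000, 2.000, 2.000], [0.000, -1.000, -5.000], [-1.000, -2.000, 8.000]] (det J = 8.000).
Solving J·Δ = −F gives Δ = (-9.250, 0.125, -1.625).
Then the next iterate is (x, y, z)₁ = (-8.250, 1.125, 0.375).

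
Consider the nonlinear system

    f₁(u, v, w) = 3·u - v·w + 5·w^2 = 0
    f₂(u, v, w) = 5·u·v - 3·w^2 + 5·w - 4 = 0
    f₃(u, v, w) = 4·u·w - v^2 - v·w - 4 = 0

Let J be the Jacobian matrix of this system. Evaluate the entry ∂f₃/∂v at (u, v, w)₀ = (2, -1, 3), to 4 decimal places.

-1.0000

∂f₃/∂v = -2·v - w.
At (2, -1, 3) this is -1.0000.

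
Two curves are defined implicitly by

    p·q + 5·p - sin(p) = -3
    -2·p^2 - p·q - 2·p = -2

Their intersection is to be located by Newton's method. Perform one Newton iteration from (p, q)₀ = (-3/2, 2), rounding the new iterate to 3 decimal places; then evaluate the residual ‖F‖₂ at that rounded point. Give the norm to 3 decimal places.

1.218

At (-3/2, 2): F = (-6.50251, 3.500).
Jacobian J = [[q - cos(p) + 5, p], [-4·p - q - 2, -p]].
At the point, J = [[6.92926, -1.500], [2.000, 1.500]] (det J = 13.39389).
Solving J·Δ = −F gives Δ = (0.336, -2.782).
Then the next iterate is (p, q)₁ = (-1.164, -0.782).
Re-evaluating at (-1.164, -0.782): F = (-0.99136, 0.70796), so ‖F‖₂ = 1.218.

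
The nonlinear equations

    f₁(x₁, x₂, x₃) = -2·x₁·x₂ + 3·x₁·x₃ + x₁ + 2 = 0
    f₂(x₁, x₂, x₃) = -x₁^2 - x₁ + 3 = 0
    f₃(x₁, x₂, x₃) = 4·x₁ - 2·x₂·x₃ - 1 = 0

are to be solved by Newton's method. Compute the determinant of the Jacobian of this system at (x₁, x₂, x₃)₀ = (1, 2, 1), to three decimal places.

42.000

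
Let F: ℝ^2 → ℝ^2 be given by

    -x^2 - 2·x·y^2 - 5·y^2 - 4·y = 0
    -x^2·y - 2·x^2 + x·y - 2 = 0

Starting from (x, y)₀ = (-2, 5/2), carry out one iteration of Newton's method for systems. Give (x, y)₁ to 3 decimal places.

(-1.561, -0.165)

At (-2, 5/2): F = (-20.250, -25.000).
Jacobian J = [[-2·x - 2·y^2, -4·x·y - 10·y - 4], [-2·x·y - 4·x + y, -x^2 + x]].
At the point, J = [[-8.500, -9.000], [20.500, -6.000]] (det J = 235.500).
Solving J·Δ = −F gives Δ = (0.439, -2.665).
Then the next iterate is (x, y)₁ = (-1.561, -0.165).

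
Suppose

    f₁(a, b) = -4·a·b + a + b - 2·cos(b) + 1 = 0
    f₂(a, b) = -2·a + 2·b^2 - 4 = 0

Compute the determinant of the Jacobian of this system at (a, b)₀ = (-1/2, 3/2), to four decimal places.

-20.0100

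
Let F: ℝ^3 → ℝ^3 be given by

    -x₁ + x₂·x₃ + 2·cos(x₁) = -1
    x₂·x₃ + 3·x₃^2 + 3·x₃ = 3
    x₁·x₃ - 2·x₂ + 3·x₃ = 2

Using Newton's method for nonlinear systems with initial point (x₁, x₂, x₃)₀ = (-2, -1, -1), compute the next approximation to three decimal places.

At (-2, -1, -1): F = (3.16771, -2.000, -1.000).
Jacobian J = [[-2·sin(x₁) - 1, x₃, x₂], [0, x₃, x₂ + 6·x₃ + 3], [x₃, -2, x₁ + 3]].
At the point, J = [[0.81859, -1.000, -1.000], [0.000, -1.000, -4.000], [-1.000, -2.000, 1.000]] (det J = -10.36735).
Solving J·Δ = −F gives Δ = (-3.618, 0.941, -0.735).
Then the next iterate is (x₁, x₂, x₃)₁ = (-5.618, -0.059, -1.735).

(-5.618, -0.059, -1.735)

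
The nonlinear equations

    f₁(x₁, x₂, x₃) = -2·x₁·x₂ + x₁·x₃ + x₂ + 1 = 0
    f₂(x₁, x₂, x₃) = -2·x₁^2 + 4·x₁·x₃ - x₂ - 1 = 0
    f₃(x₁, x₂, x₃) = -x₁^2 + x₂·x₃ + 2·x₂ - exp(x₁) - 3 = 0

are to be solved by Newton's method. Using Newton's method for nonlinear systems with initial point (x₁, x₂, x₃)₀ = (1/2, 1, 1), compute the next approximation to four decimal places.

(1.9062, 2.9370, 0.8123)

At (1/2, 1, 1): F = (1.5000, -0.5000, -1.898721).
Jacobian J = [[-2·x₂ + x₃, -2·x₁ + 1, x₁], [-4·x₁ + 4·x₃, -1, 4·x₁], [-2·x₁ - exp(x₁), x₃ + 2, x₂]].
At the point, J = [[-1.0000, 0.0000, 0.5000], [2.0000, -1.0000, 2.0000], [-2.648721, 3.0000, 1.0000]] (det J = 8.675639).
Solving J·Δ = −F gives Δ = (1.4062, 1.9370, -0.1877).
Then the next iterate is (x₁, x₂, x₃)₁ = (1.9062, 2.9370, 0.8123).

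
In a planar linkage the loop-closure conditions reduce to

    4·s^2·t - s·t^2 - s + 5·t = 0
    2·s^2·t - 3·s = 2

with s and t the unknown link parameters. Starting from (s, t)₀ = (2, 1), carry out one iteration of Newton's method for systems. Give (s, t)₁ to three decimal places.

(-3.037, 4.148)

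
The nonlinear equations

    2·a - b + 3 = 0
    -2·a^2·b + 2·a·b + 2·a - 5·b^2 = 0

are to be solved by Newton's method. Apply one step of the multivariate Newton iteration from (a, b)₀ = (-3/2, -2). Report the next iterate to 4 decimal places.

At (-3/2, -2): F = (2.0000, -8.0000).
Jacobian J = [[2, -1], [-4·a·b + 2·b + 2, -2·a^2 + 2·a - 10·b]].
At the point, J = [[2.0000, -1.0000], [-14.0000, 12.5000]] (det J = 11.0000).
Solving J·Δ = −F gives Δ = (-1.5455, -1.0909).
Then the next iterate is (a, b)₁ = (-3.0455, -3.0909).

(-3.0455, -3.0909)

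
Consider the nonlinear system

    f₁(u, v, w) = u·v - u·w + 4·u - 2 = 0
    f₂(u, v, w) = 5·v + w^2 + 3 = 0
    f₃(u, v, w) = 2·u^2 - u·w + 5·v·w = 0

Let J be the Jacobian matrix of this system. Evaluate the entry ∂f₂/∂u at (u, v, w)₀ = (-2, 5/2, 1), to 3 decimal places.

0.000

∂f₂/∂u = 0.
At (-2, 5/2, 1) this is 0.000.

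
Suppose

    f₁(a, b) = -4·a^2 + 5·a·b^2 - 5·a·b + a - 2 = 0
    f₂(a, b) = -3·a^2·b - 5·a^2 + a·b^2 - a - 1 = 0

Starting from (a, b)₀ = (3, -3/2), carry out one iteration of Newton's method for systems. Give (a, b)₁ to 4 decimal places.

At (3, -3/2): F = (21.2500, -1.7500).
Jacobian J = [[-8·a + 5·b^2 - 5·b + 1, 10·a·b - 5·a], [-6·a·b - 10·a + b^2 - 1, -3·a^2 + 2·a·b]].
At the point, J = [[-4.2500, -60.0000], [-1.7500, -36.0000]] (det J = 48.0000).
Solving J·Δ = −F gives Δ = (18.1250, -0.9297).
Then the next iterate is (a, b)₁ = (21.1250, -2.4297).

(21.1250, -2.4297)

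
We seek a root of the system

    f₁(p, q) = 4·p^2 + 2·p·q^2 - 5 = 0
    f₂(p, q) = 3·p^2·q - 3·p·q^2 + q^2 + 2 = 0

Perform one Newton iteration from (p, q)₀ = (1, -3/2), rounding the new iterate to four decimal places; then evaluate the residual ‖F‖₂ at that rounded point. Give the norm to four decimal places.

6.5948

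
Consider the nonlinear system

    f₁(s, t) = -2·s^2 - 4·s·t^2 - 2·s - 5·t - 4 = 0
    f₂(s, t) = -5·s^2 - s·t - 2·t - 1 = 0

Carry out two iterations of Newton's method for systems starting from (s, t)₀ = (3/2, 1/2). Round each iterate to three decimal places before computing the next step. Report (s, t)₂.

(1.624, -3.728)

At (3/2, 1/2): F = (-15.500, -14.000).
Jacobian J = [[-4·s - 4·t^2 - 2, -8·s·t - 5], [-10·s - t, -s - 2]].
At the point, J = [[-9.000, -11.000], [-15.500, -3.500]] (det J = -139.000).
Solving J·Δ = −F gives Δ = (-0.718, -0.822).
Then the next iterate is (s, t)₁ = (0.782, -0.322).
Round to (0.782, -0.322) and repeat: F = (-5.50137, -3.16182), J = [[-5.54274, -2.98557], [-7.498, -2.782]].
Δ = (0.842, -3.406), so (s, t)₂ = (1.624, -3.728).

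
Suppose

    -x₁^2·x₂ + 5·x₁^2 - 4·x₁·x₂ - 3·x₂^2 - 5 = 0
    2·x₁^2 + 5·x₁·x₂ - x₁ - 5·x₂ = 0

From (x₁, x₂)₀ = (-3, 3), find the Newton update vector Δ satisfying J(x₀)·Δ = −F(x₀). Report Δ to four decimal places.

(2.0098, -1.7490)

At (-3, 3): F = (22.0000, -39.0000).
Jacobian J = [[-2·x₁·x₂ + 10·x₁ - 4·x₂, -x₁^2 - 4·x₁ - 6·x₂], [4·x₁ + 5·x₂ - 1, 5·x₁ - 5]].
At the point, J = [[-24.0000, -15.0000], [2.0000, -20.0000]] (det J = 510.0000).
Solving J·Δ = −F gives Δ = (2.0098, -1.7490).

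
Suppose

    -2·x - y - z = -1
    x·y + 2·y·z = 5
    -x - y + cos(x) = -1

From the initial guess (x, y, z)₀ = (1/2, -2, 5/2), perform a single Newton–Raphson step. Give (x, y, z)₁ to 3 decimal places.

(2.746, -1.945, -2.547)

At (1/2, -2, 5/2): F = (-0.500, -16.000, 3.37758).
Jacobian J = [[-2, -1, -1], [y, x + 2·z, 2·y], [-sin(x) - 1, -1, 0]].
At the point, J = [[-2.000, -1.000, -1.000], [-2.000, 5.500, -4.000], [-1.47943, -1.000, 0.000]] (det J = -8.05454).
Solving J·Δ = −F gives Δ = (2.246, 0.055, -5.047).
Then the next iterate is (x, y, z)₁ = (2.746, -1.945, -2.547).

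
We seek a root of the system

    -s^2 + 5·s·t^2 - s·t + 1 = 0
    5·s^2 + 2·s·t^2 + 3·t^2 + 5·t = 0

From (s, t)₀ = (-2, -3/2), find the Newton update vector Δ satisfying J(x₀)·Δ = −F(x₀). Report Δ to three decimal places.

At (-2, -3/2): F = (-28.500, 10.250).
Jacobian J = [[-2·s + 5·t^2 - t, 10·s·t - s], [10·s + 2·t^2, 4·s·t + 6·t + 5]].
At the point, J = [[16.750, 32.000], [-15.500, 8.000]] (det J = 630.000).
Solving J·Δ = −F gives Δ = (0.883, 0.429).

(0.883, 0.429)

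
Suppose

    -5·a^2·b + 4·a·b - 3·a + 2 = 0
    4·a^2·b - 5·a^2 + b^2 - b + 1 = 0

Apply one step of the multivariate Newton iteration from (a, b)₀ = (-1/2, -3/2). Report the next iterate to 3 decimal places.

At (-1/2, -3/2): F = (8.375, 2.000).
Jacobian J = [[-10·a·b + 4·b - 3, -5·a^2 + 4·a], [8·a·b - 10·a, 4·a^2 + 2·b - 1]].
At the point, J = [[-16.500, -3.250], [11.000, -3.000]] (det J = 85.250).
Solving J·Δ = −F gives Δ = (0.218, 1.468).
Then the next iterate is (a, b)₁ = (-0.282, -0.032).

(-0.282, -0.032)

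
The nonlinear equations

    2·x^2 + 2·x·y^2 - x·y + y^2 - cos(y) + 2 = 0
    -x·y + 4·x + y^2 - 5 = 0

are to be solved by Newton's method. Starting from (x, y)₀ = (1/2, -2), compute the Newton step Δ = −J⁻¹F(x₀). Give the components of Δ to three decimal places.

At (1/2, -2): F = (11.91615, 2.000).
Jacobian J = [[4·x + 2·y^2 - y, 4·x·y - x + 2·y + sin(y)], [-y + 4, -x + 2·y]].
At the point, J = [[12.000, -9.40930], [6.000, -4.500]] (det J = 2.45578).
Solving J·Δ = −F gives Δ = (14.172, 19.341).

(14.172, 19.341)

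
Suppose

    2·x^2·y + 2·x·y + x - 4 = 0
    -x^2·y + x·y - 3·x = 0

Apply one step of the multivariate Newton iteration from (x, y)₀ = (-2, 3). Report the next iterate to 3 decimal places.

At (-2, 3): F = (6.000, -12.000).
Jacobian J = [[4·x·y + 2·y + 1, 2·x^2 + 2·x], [-2·x·y + y - 3, -x^2 + x]].
At the point, J = [[-17.000, 4.000], [12.000, -6.000]] (det J = 54.000).
Solving J·Δ = −F gives Δ = (-0.222, -2.444).
Then the next iterate is (x, y)₁ = (-2.222, 0.556).

(-2.222, 0.556)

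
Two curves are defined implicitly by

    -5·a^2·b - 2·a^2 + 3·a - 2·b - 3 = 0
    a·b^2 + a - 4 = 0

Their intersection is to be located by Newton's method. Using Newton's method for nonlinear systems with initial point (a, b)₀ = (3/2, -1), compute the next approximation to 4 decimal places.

(-3.1316, -4.4211)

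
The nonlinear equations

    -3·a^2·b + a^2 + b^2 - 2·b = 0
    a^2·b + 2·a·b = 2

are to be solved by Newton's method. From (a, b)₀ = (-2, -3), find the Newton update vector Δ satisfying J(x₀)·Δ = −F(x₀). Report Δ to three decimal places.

At (-2, -3): F = (55.000, -2.000).
Jacobian J = [[-6·a·b + 2·a, -3·a^2 + 2·b - 2], [2·a·b + 2·b, a^2 + 2·a]].
At the point, J = [[-40.000, -20.000], [6.000, 0.000]] (det J = 120.000).
Solving J·Δ = −F gives Δ = (0.333, 2.083).

(0.333, 2.083)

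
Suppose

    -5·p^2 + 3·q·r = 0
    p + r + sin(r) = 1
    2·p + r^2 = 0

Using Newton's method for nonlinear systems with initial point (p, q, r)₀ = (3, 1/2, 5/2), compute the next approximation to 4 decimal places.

(-2.0098, -13.9498, 2.0539)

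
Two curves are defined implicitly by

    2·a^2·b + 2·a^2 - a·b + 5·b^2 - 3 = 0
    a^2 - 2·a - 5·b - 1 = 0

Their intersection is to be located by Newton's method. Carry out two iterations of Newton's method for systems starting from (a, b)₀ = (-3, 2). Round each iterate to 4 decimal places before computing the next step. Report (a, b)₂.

At (-3, 2): F = (77.0000, 4.0000).
Jacobian J = [[4·a·b + 4·a - b, 2·a^2 - a + 10·b], [2·a - 2, -5]].
At the point, J = [[-38.0000, 41.0000], [-8.0000, -5.0000]] (det J = 518.0000).
Solving J·Δ = −F gives Δ = (1.0598, -0.8958).
Then the next iterate is (a, b)₁ = (-1.9402, 1.1042).
Round to (-1.9402, 1.1042) and repeat: F = (21.080657, 1.123776), J = [[-17.434475, 20.510952], [-5.8804, -5.0000]].
Δ = (0.6182, -0.5023), so (a, b)₂ = (-1.3220, 0.6019).

(-1.3220, 0.6019)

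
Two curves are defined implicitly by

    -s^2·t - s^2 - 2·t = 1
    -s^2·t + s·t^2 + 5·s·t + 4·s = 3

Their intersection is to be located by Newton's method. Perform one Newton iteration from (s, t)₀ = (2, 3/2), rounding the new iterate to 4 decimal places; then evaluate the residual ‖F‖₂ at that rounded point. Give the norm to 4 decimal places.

At (2, 3/2): F = (-14.0000, 18.5000).
Jacobian J = [[-2·s·t - 2·s, -s^2 - 2], [-2·s·t + t^2 + 5·t + 4, -s^2 + 2·s·t + 5·s]].
At the point, J = [[-10.0000, -6.0000], [7.7500, 12.0000]] (det J = -73.5000).
Solving J·Δ = −F gives Δ = (-0.7755, -1.0408).
Then the next iterate is (s, t)₁ = (1.2245, 0.4592).
Re-evaluating at (1.2245, 0.4592): F = (-4.106325, 4.279131), so ‖F‖₂ = 5.9307.

5.9307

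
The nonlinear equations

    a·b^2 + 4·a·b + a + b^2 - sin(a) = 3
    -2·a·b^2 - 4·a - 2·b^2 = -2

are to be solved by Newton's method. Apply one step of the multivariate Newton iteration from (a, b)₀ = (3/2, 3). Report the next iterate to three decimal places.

At (3/2, 3): F = (38.00251, -49.000).
Jacobian J = [[b^2 + 4·b - cos(a) + 1, 2·a·b + 4·a + 2·b], [-2·b^2 - 4, -4·a·b - 4·b]].
At the point, J = [[21.92926, 21.000], [-22.000, -30.000]] (det J = -195.87788).
Solving J·Δ = −F gives Δ = (-0.567, -1.217).
Then the next iterate is (a, b)₁ = (0.933, 1.783).

(0.933, 1.783)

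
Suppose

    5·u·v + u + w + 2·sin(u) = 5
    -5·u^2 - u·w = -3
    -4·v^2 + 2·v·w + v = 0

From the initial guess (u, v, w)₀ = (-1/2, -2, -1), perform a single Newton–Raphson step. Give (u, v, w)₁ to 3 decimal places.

At (-1/2, -2, -1): F = (-2.45885, 1.250, -14.000).
Jacobian J = [[5·v + 2·cos(u) + 1, 5·u, 1], [-10·u - w, 0, -u], [0, -8·v + 2·w + 1, 2·v]].
At the point, J = [[-7.24483, -2.500, 1.000], [6.000, 0.000, 0.500], [0.000, 15.000, -4.000]] (det J = 84.33626).
Solving J·Δ = −F gives Δ = (-0.500, 1.868, 3.503).
Then the next iterate is (u, v, w)₁ = (-1.000, -0.132, 2.503).

(-1.000, -0.132, 2.503)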